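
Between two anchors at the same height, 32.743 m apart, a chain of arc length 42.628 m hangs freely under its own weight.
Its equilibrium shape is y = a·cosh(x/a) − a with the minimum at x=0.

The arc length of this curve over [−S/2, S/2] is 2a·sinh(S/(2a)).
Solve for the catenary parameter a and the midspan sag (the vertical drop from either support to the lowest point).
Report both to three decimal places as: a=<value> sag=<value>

a=12.681 sag=12.120

seed: a₀ = √(S³/(24(L−S))) = √(32.743³/(24·9.885)) = 12.164205
iter 1: u=1.345875  f(a)=+9.349e-01  f'(a)=-1.939e+00  a ← 12.164205 − (+9.349e-01/-1.939e+00) = 12.646259
iter 2: u=1.294573  f(a)=+5.844e-02  f'(a)=-1.704e+00  a ← 12.646259 − (+5.844e-02/-1.704e+00) = 12.680563
iter 3: u=1.291070  f(a)=+2.621e-04  f'(a)=-1.689e+00  a ← 12.680563 − (+2.621e-04/-1.689e+00) = 12.680718
iter 4: u=1.291055  f(a)=+5.324e-09  f'(a)=-1.688e+00  a ← 12.680718 − (+5.324e-09/-1.688e+00) = 12.680718
iter 5: u=1.291055  f(a)=+0.000e+00  f'(a)=-1.688e+00  a ← 12.680718 − (+0.000e+00/-1.688e+00) = 12.680718
converged: |Δa| < 1e-12 after 5 iterations
sag = a·(cosh(S/(2a)) − 1) = 12.680718·(cosh(1.291055) − 1) = 12.120234
T_max/T_min = cosh(S/(2a)) = 1.955800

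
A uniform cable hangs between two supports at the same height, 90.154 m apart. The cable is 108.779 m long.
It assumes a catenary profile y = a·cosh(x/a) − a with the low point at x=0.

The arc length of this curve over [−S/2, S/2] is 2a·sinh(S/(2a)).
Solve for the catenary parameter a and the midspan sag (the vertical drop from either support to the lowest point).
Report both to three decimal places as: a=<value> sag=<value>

a=41.687 sag=26.841

seed: a₀ = √(S³/(24(L−S))) = √(90.154³/(24·18.625)) = 40.487759
iter 1: u=1.113349  f(a)=+1.189e+00  f'(a)=-1.039e+00  a ← 40.487759 − (+1.189e+00/-1.039e+00) = 41.631853
iter 2: u=1.082753  f(a)=+5.226e-02  f'(a)=-9.497e-01  a ← 41.631853 − (+5.226e-02/-9.497e-01) = 41.686881
iter 3: u=1.081323  f(a)=+1.112e-04  f'(a)=-9.457e-01  a ← 41.686881 − (+1.112e-04/-9.457e-01) = 41.686999
iter 4: u=1.081320  f(a)=+5.064e-10  f'(a)=-9.457e-01  a ← 41.686999 − (+5.064e-10/-9.457e-01) = 41.686999
iter 5: u=1.081320  f(a)=+1.421e-14  f'(a)=-9.457e-01  a ← 41.686999 − (+1.421e-14/-9.457e-01) = 41.686999
converged: |Δa| < 1e-12 after 5 iterations
sag = a·(cosh(S/(2a)) − 1) = 41.686999·(cosh(1.081320) − 1) = 26.840540
T_max/T_min = cosh(S/(2a)) = 1.643859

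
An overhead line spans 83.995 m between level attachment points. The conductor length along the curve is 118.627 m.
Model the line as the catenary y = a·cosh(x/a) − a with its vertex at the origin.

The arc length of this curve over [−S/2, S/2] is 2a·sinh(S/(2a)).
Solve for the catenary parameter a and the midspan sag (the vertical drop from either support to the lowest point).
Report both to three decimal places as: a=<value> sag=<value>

seed: a₀ = √(S³/(24(L−S))) = √(83.995³/(24·34.632)) = 26.701505
iter 1: u=1.572851  f(a)=+4.545e+00  f'(a)=-3.295e+00  a ← 26.701505 − (+4.545e+00/-3.295e+00) = 28.080802
iter 2: u=1.495595  f(a)=+3.759e-01  f'(a)=-2.771e+00  a ← 28.080802 − (+3.759e-01/-2.771e+00) = 28.216477
iter 3: u=1.488403  f(a)=+3.084e-03  f'(a)=-2.725e+00  a ← 28.216477 − (+3.084e-03/-2.725e+00) = 28.217609
iter 4: u=1.488344  f(a)=+2.113e-07  f'(a)=-2.725e+00  a ← 28.217609 − (+2.113e-07/-2.725e+00) = 28.217609
iter 5: u=1.488344  f(a)=+0.000e+00  f'(a)=-2.725e+00  a ← 28.217609 − (+0.000e+00/-2.725e+00) = 28.217609
converged: |Δa| < 1e-12 after 5 iterations
sag = a·(cosh(S/(2a)) − 1) = 28.217609·(cosh(1.488344) − 1) = 37.465911
T_max/T_min = cosh(S/(2a)) = 2.327749

a=28.218 sag=37.466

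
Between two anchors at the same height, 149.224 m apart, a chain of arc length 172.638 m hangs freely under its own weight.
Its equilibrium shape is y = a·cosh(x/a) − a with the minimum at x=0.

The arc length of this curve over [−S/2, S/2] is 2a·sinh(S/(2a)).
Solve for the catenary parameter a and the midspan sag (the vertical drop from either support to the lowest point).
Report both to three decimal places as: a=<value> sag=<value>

a=78.646 sag=38.128

seed: a₀ = √(S³/(24(L−S))) = √(149.224³/(24·23.414)) = 76.897919
iter 1: u=0.970273  f(a)=+1.127e+00  f'(a)=-6.683e-01  a ← 76.897919 − (+1.127e+00/-6.683e-01) = 78.584646
iter 2: u=0.949448  f(a)=+3.815e-02  f'(a)=-6.237e-01  a ← 78.584646 − (+3.815e-02/-6.237e-01) = 78.645818
iter 3: u=0.948709  f(a)=+4.711e-05  f'(a)=-6.222e-01  a ← 78.645818 − (+4.711e-05/-6.222e-01) = 78.645893
iter 4: u=0.948708  f(a)=+7.202e-11  f'(a)=-6.222e-01  a ← 78.645893 − (+7.202e-11/-6.222e-01) = 78.645893
iter 5: u=0.948708  f(a)=-2.842e-14  f'(a)=-6.222e-01  a ← 78.645893 − (-2.842e-14/-6.222e-01) = 78.645893
converged: |Δa| < 1e-12 after 5 iterations
sag = a·(cosh(S/(2a)) − 1) = 78.645893·(cosh(0.948708) − 1) = 38.128018
T_max/T_min = cosh(S/(2a)) = 1.484806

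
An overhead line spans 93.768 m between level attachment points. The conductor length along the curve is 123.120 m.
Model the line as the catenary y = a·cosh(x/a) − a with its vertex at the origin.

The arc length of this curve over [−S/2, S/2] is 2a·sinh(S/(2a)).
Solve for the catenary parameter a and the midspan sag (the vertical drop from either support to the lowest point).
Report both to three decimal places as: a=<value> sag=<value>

seed: a₀ = √(S³/(24(L−S))) = √(93.768³/(24·29.352)) = 34.210349
iter 1: u=1.370462  f(a)=+2.883e+00  f'(a)=-2.061e+00  a ← 34.210349 − (+2.883e+00/-2.061e+00) = 35.609391
iter 2: u=1.316619  f(a)=+1.863e-01  f'(a)=-1.802e+00  a ← 35.609391 − (+1.863e-01/-1.802e+00) = 35.712755
iter 3: u=1.312808  f(a)=+8.966e-04  f'(a)=-1.785e+00  a ← 35.712755 − (+8.966e-04/-1.785e+00) = 35.713257
iter 4: u=1.312790  f(a)=+2.099e-08  f'(a)=-1.785e+00  a ← 35.713257 − (+2.099e-08/-1.785e+00) = 35.713257
iter 5: u=1.312790  f(a)=-1.421e-14  f'(a)=-1.785e+00  a ← 35.713257 − (-1.421e-14/-1.785e+00) = 35.713257
converged: |Δa| < 1e-12 after 5 iterations
sag = a·(cosh(S/(2a)) − 1) = 35.713257·(cosh(1.312790) − 1) = 35.456050
T_max/T_min = cosh(S/(2a)) = 1.992798

a=35.713 sag=35.456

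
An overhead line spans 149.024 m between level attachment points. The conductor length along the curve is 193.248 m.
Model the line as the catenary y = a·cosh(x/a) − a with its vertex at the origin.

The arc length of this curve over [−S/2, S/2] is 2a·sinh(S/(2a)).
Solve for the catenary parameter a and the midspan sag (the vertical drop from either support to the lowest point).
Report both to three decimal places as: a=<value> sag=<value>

a=58.174 sag=54.611

seed: a₀ = √(S³/(24(L−S))) = √(149.024³/(24·44.224)) = 55.840551
iter 1: u=1.334371  f(a)=+4.108e+00  f'(a)=-1.885e+00  a ← 55.840551 − (+4.108e+00/-1.885e+00) = 58.020567
iter 2: u=1.284234  f(a)=+2.528e-01  f'(a)=-1.659e+00  a ← 58.020567 − (+2.528e-01/-1.659e+00) = 58.172963
iter 3: u=1.280870  f(a)=+1.097e-03  f'(a)=-1.645e+00  a ← 58.172963 − (+1.097e-03/-1.645e+00) = 58.173630
iter 4: u=1.280855  f(a)=+2.082e-08  f'(a)=-1.645e+00  a ← 58.173630 − (+2.082e-08/-1.645e+00) = 58.173630
iter 5: u=1.280855  f(a)=+0.000e+00  f'(a)=-1.645e+00  a ← 58.173630 − (+0.000e+00/-1.645e+00) = 58.173630
converged: |Δa| < 1e-12 after 5 iterations
sag = a·(cosh(S/(2a)) − 1) = 58.173630·(cosh(1.280855) − 1) = 54.610982
T_max/T_min = cosh(S/(2a)) = 1.938758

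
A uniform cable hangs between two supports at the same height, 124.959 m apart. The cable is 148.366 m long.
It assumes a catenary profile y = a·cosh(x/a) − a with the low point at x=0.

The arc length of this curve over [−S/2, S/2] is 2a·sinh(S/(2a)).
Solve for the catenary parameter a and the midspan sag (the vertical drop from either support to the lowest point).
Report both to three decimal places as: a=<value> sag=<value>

seed: a₀ = √(S³/(24(L−S))) = √(124.959³/(24·23.407)) = 58.934936
iter 1: u=1.060144  f(a)=+1.351e+00  f'(a)=-8.873e-01  a ← 58.934936 − (+1.351e+00/-8.873e-01) = 60.457717
iter 2: u=1.033441  f(a)=+5.414e-02  f'(a)=-8.175e-01  a ← 60.457717 − (+5.414e-02/-8.175e-01) = 60.523944
iter 3: u=1.032310  f(a)=+9.496e-05  f'(a)=-8.146e-01  a ← 60.523944 − (+9.496e-05/-8.146e-01) = 60.524061
iter 4: u=1.032308  f(a)=+2.933e-10  f'(a)=-8.146e-01  a ← 60.524061 − (+2.933e-10/-8.146e-01) = 60.524061
iter 5: u=1.032308  f(a)=+0.000e+00  f'(a)=-8.146e-01  a ← 60.524061 − (+0.000e+00/-8.146e-01) = 60.524061
converged: |Δa| < 1e-12 after 5 iterations
sag = a·(cosh(S/(2a)) − 1) = 60.524061·(cosh(1.032308) − 1) = 35.216628
T_max/T_min = cosh(S/(2a)) = 1.581862

a=60.524 sag=35.217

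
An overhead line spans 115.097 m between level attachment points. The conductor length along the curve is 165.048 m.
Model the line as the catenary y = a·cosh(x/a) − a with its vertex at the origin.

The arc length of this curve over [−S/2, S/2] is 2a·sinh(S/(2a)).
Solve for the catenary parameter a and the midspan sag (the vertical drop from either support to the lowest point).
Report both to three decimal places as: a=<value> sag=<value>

a=37.786 sag=52.977

seed: a₀ = √(S³/(24(L−S))) = √(115.097³/(24·49.951)) = 35.663034
iter 1: u=1.613674  f(a)=+6.922e+00  f'(a)=-3.602e+00  a ← 35.663034 − (+6.922e+00/-3.602e+00) = 37.584682
iter 2: u=1.531169  f(a)=+5.988e-01  f'(a)=-3.003e+00  a ← 37.584682 − (+5.988e-01/-3.003e+00) = 37.784065
iter 3: u=1.523089  f(a)=+5.420e-03  f'(a)=-2.949e+00  a ← 37.784065 − (+5.420e-03/-2.949e+00) = 37.785903
iter 4: u=1.523015  f(a)=+4.528e-07  f'(a)=-2.949e+00  a ← 37.785903 − (+4.528e-07/-2.949e+00) = 37.785903
iter 5: u=1.523015  f(a)=+0.000e+00  f'(a)=-2.949e+00  a ← 37.785903 − (+0.000e+00/-2.949e+00) = 37.785903
converged: |Δa| < 1e-12 after 5 iterations
sag = a·(cosh(S/(2a)) − 1) = 37.785903·(cosh(1.523015) − 1) = 52.977443
T_max/T_min = cosh(S/(2a)) = 2.402043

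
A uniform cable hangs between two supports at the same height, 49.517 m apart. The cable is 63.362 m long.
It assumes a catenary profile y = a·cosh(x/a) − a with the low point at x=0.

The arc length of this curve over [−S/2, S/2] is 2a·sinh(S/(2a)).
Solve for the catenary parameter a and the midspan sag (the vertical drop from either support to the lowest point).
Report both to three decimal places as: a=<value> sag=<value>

seed: a₀ = √(S³/(24(L−S))) = √(49.517³/(24·13.845)) = 19.115224
iter 1: u=1.295224  f(a)=+1.209e+00  f'(a)=-1.707e+00  a ← 19.115224 − (+1.209e+00/-1.707e+00) = 19.823528
iter 2: u=1.248945  f(a)=+7.044e-02  f'(a)=-1.513e+00  a ← 19.823528 − (+7.044e-02/-1.513e+00) = 19.870082
iter 3: u=1.246019  f(a)=+2.719e-04  f'(a)=-1.501e+00  a ← 19.870082 − (+2.719e-04/-1.501e+00) = 19.870264
iter 4: u=1.246008  f(a)=+4.086e-09  f'(a)=-1.501e+00  a ← 19.870264 − (+4.086e-09/-1.501e+00) = 19.870264
iter 5: u=1.246008  f(a)=+7.105e-15  f'(a)=-1.501e+00  a ← 19.870264 − (+7.105e-15/-1.501e+00) = 19.870264
converged: |Δa| < 1e-12 after 5 iterations
sag = a·(cosh(S/(2a)) − 1) = 19.870264·(cosh(1.246008) − 1) = 17.526436
T_max/T_min = cosh(S/(2a)) = 1.882043

a=19.870 sag=17.526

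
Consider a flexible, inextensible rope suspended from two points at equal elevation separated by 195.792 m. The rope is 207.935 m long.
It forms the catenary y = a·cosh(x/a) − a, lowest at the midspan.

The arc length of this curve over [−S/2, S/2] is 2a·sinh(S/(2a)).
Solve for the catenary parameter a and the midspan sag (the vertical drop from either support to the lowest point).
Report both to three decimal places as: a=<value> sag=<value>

seed: a₀ = √(S³/(24(L−S))) = √(195.792³/(24·12.143)) = 160.481064
iter 1: u=0.610016  f(a)=+2.279e-01  f'(a)=-1.570e-01  a ← 160.481064 − (+2.279e-01/-1.570e-01) = 161.932577
iter 2: u=0.604548  f(a)=+3.130e-03  f'(a)=-1.528e-01  a ← 161.932577 − (+3.130e-03/-1.528e-01) = 161.953064
iter 3: u=0.604471  f(a)=+6.081e-07  f'(a)=-1.527e-01  a ← 161.953064 − (+6.081e-07/-1.527e-01) = 161.953068
iter 4: u=0.604471  f(a)=+2.842e-14  f'(a)=-1.527e-01  a ← 161.953068 − (+2.842e-14/-1.527e-01) = 161.953068
converged: |Δa| < 1e-12 after 4 iterations
sag = a·(cosh(S/(2a)) − 1) = 161.953068·(cosh(0.604471) − 1) = 30.499620
T_max/T_min = cosh(S/(2a)) = 1.188324

a=161.953 sag=30.500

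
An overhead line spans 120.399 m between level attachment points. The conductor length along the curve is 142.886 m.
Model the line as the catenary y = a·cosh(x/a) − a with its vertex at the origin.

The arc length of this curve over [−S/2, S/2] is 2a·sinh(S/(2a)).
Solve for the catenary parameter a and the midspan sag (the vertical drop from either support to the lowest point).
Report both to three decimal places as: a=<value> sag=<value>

seed: a₀ = √(S³/(24(L−S))) = √(120.399³/(24·22.487)) = 56.867343
iter 1: u=1.058595  f(a)=+1.294e+00  f'(a)=-8.831e-01  a ← 56.867343 − (+1.294e+00/-8.831e-01) = 58.332763
iter 2: u=1.032002  f(a)=+5.171e-02  f'(a)=-8.138e-01  a ← 58.332763 − (+5.171e-02/-8.138e-01) = 58.396305
iter 3: u=1.030879  f(a)=+9.017e-05  f'(a)=-8.110e-01  a ← 58.396305 − (+9.017e-05/-8.110e-01) = 58.396416
iter 4: u=1.030877  f(a)=+2.752e-10  f'(a)=-8.110e-01  a ← 58.396416 − (+2.752e-10/-8.110e-01) = 58.396416
iter 5: u=1.030877  f(a)=+2.842e-14  f'(a)=-8.110e-01  a ← 58.396416 − (+2.842e-14/-8.110e-01) = 58.396416
converged: |Δa| < 1e-12 after 5 iterations
sag = a·(cosh(S/(2a)) − 1) = 58.396416·(cosh(1.030877) − 1) = 33.876243
T_max/T_min = cosh(S/(2a)) = 1.580108

a=58.396 sag=33.876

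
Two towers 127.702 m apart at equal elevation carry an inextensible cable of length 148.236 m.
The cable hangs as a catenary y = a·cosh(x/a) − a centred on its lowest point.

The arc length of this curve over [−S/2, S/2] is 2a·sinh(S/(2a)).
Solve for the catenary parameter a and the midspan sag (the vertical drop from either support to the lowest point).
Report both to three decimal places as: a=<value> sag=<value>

a=66.519 sag=33.071

seed: a₀ = √(S³/(24(L−S))) = √(127.702³/(24·20.534)) = 65.006106
iter 1: u=0.982231  f(a)=+1.014e+00  f'(a)=-6.948e-01  a ← 65.006106 − (+1.014e+00/-6.948e-01) = 66.464846
iter 2: u=0.960673  f(a)=+3.512e-02  f'(a)=-6.474e-01  a ← 66.464846 − (+3.512e-02/-6.474e-01) = 66.519093
iter 3: u=0.959890  f(a)=+4.552e-05  f'(a)=-6.458e-01  a ← 66.519093 − (+4.552e-05/-6.458e-01) = 66.519164
iter 4: u=0.959889  f(a)=+7.671e-11  f'(a)=-6.458e-01  a ← 66.519164 − (+7.671e-11/-6.458e-01) = 66.519164
iter 5: u=0.959889  f(a)=+0.000e+00  f'(a)=-6.458e-01  a ← 66.519164 − (+0.000e+00/-6.458e-01) = 66.519164
converged: |Δa| < 1e-12 after 5 iterations
sag = a·(cosh(S/(2a)) − 1) = 66.519164·(cosh(0.959889) − 1) = 33.071383
T_max/T_min = cosh(S/(2a)) = 1.497171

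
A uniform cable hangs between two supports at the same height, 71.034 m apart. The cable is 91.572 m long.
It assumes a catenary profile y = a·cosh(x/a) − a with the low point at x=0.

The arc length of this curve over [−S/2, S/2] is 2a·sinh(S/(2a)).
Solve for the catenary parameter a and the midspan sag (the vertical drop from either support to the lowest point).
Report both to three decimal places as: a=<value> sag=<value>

a=28.065 sag=25.638

seed: a₀ = √(S³/(24(L−S))) = √(71.034³/(24·20.538)) = 26.965887
iter 1: u=1.317109  f(a)=+1.857e+00  f'(a)=-1.804e+00  a ← 26.965887 − (+1.857e+00/-1.804e+00) = 27.994930
iter 2: u=1.268694  f(a)=+1.116e-01  f'(a)=-1.593e+00  a ← 27.994930 − (+1.116e-01/-1.593e+00) = 28.064952
iter 3: u=1.265529  f(a)=+4.599e-04  f'(a)=-1.580e+00  a ← 28.064952 − (+4.599e-04/-1.580e+00) = 28.065243
iter 4: u=1.265516  f(a)=+7.884e-09  f'(a)=-1.580e+00  a ← 28.065243 − (+7.884e-09/-1.580e+00) = 28.065243
iter 5: u=1.265516  f(a)=+0.000e+00  f'(a)=-1.580e+00  a ← 28.065243 − (+0.000e+00/-1.580e+00) = 28.065243
converged: |Δa| < 1e-12 after 5 iterations
sag = a·(cosh(S/(2a)) − 1) = 28.065243·(cosh(1.265516) − 1) = 25.637789
T_max/T_min = cosh(S/(2a)) = 1.913507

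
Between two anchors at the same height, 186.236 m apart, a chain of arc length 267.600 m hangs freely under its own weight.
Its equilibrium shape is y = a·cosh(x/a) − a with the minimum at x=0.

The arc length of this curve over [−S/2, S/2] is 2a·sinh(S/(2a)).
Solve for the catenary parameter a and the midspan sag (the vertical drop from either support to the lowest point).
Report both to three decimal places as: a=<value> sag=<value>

seed: a₀ = √(S³/(24(L−S))) = √(186.236³/(24·81.364)) = 57.514015
iter 1: u=1.619049  f(a)=+1.135e+01  f'(a)=-3.644e+00  a ← 57.514015 − (+1.135e+01/-3.644e+00) = 60.629997
iter 2: u=1.535840  f(a)=+9.880e-01  f'(a)=-3.035e+00  a ← 60.629997 − (+9.880e-01/-3.035e+00) = 60.955547
iter 3: u=1.527638  f(a)=+9.057e-03  f'(a)=-2.980e+00  a ← 60.955547 − (+9.057e-03/-2.980e+00) = 60.958587
iter 4: u=1.527562  f(a)=+7.764e-07  f'(a)=-2.979e+00  a ← 60.958587 − (+7.764e-07/-2.979e+00) = 60.958587
iter 5: u=1.527562  f(a)=+0.000e+00  f'(a)=-2.979e+00  a ← 60.958587 − (+0.000e+00/-2.979e+00) = 60.958587
converged: |Δa| < 1e-12 after 5 iterations
sag = a·(cosh(S/(2a)) − 1) = 60.958587·(cosh(1.527562) − 1) = 86.073346
T_max/T_min = cosh(S/(2a)) = 2.411997

a=60.959 sag=86.073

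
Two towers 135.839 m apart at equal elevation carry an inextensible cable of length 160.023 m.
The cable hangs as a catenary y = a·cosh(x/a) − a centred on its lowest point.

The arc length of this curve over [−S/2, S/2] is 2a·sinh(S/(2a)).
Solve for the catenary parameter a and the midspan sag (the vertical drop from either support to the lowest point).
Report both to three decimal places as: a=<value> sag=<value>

seed: a₀ = √(S³/(24(L−S))) = √(135.839³/(24·24.184)) = 65.715380
iter 1: u=1.033540  f(a)=+1.325e+00  f'(a)=-8.177e-01  a ← 65.715380 − (+1.325e+00/-8.177e-01) = 67.335793
iter 2: u=1.008669  f(a)=+5.059e-02  f'(a)=-7.563e-01  a ← 67.335793 − (+5.059e-02/-7.563e-01) = 67.402683
iter 3: u=1.007668  f(a)=+8.024e-05  f'(a)=-7.539e-01  a ← 67.402683 − (+8.024e-05/-7.539e-01) = 67.402790
iter 4: u=1.007666  f(a)=+2.025e-10  f'(a)=-7.539e-01  a ← 67.402790 − (+2.025e-10/-7.539e-01) = 67.402790
iter 5: u=1.007666  f(a)=+5.684e-14  f'(a)=-7.539e-01  a ← 67.402790 − (+5.684e-14/-7.539e-01) = 67.402790
converged: |Δa| < 1e-12 after 5 iterations
sag = a·(cosh(S/(2a)) − 1) = 67.402790·(cosh(1.007666) − 1) = 37.215451
T_max/T_min = cosh(S/(2a)) = 1.552135

a=67.403 sag=37.215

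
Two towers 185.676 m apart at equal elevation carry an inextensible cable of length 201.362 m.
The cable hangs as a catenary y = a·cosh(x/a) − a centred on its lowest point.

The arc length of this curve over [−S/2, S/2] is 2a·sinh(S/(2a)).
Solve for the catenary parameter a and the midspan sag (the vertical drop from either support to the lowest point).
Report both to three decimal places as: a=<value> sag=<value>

seed: a₀ = √(S³/(24(L−S))) = √(185.676³/(24·15.686)) = 130.398300
iter 1: u=0.711957  f(a)=+4.024e-01  f'(a)=-2.530e-01  a ← 130.398300 − (+4.024e-01/-2.530e-01) = 131.988712
iter 2: u=0.703378  f(a)=+7.480e-03  f'(a)=-2.437e-01  a ← 131.988712 − (+7.480e-03/-2.437e-01) = 132.019409
iter 3: u=0.703215  f(a)=+2.693e-06  f'(a)=-2.435e-01  a ← 132.019409 − (+2.693e-06/-2.435e-01) = 132.019420
iter 4: u=0.703215  f(a)=+3.126e-13  f'(a)=-2.435e-01  a ← 132.019420 − (+3.126e-13/-2.435e-01) = 132.019420
converged: |Δa| < 1e-12 after 4 iterations
sag = a·(cosh(S/(2a)) − 1) = 132.019420·(cosh(0.703215) − 1) = 34.010068
T_max/T_min = cosh(S/(2a)) = 1.257614

a=132.019 sag=34.010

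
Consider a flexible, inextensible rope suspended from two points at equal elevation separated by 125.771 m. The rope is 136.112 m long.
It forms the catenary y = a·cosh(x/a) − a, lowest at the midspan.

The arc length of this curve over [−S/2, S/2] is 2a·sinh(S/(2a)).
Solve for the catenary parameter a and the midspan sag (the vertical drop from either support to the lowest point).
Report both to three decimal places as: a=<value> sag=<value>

seed: a₀ = √(S³/(24(L−S))) = √(125.771³/(24·10.341)) = 89.533153
iter 1: u=0.702371  f(a)=+2.581e-01  f'(a)=-2.426e-01  a ← 89.533153 − (+2.581e-01/-2.426e-01) = 90.597020
iter 2: u=0.694123  f(a)=+4.672e-03  f'(a)=-2.339e-01  a ← 90.597020 − (+4.672e-03/-2.339e-01) = 90.616997
iter 3: u=0.693970  f(a)=+1.594e-06  f'(a)=-2.337e-01  a ← 90.616997 − (+1.594e-06/-2.337e-01) = 90.617004
iter 4: u=0.693970  f(a)=+1.990e-13  f'(a)=-2.337e-01  a ← 90.617004 − (+1.990e-13/-2.337e-01) = 90.617004
converged: |Δa| < 1e-12 after 4 iterations
sag = a·(cosh(S/(2a)) − 1) = 90.617004·(cosh(0.693970) − 1) = 22.710224
T_max/T_min = cosh(S/(2a)) = 1.250618

a=90.617 sag=22.710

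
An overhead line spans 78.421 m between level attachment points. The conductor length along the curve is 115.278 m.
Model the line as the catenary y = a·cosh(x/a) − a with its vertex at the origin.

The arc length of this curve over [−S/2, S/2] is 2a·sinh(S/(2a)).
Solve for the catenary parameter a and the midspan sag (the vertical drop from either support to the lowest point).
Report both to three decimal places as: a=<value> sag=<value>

a=24.845 sag=37.921

seed: a₀ = √(S³/(24(L−S))) = √(78.421³/(24·36.857)) = 23.349789
iter 1: u=1.679266  f(a)=+5.560e+00  f'(a)=-4.142e+00  a ← 23.349789 − (+5.560e+00/-4.142e+00) = 24.692156
iter 2: u=1.587974  f(a)=+5.155e-01  f'(a)=-3.406e+00  a ← 24.692156 − (+5.155e-01/-3.406e+00) = 24.843489
iter 3: u=1.578301  f(a)=+5.431e-03  f'(a)=-3.335e+00  a ← 24.843489 − (+5.431e-03/-3.335e+00) = 24.845118
iter 4: u=1.578197  f(a)=+6.171e-07  f'(a)=-3.334e+00  a ← 24.845118 − (+6.171e-07/-3.334e+00) = 24.845118
iter 5: u=1.578197  f(a)=+2.842e-14  f'(a)=-3.334e+00  a ← 24.845118 − (+2.842e-14/-3.334e+00) = 24.845118
converged: |Δa| < 1e-12 after 5 iterations
sag = a·(cosh(S/(2a)) − 1) = 24.845118·(cosh(1.578197) − 1) = 37.920591
T_max/T_min = cosh(S/(2a)) = 2.526279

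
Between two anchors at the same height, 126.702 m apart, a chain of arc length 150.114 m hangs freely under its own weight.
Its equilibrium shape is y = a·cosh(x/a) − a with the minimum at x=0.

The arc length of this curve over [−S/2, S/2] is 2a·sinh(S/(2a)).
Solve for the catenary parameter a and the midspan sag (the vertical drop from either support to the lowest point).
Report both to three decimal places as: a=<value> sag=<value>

a=61.767 sag=35.437

seed: a₀ = √(S³/(24(L−S))) = √(126.702³/(24·23.412)) = 60.165887
iter 1: u=1.052939  f(a)=+1.333e+00  f'(a)=-8.680e-01  a ← 60.165887 − (+1.333e+00/-8.680e-01) = 61.701123
iter 2: u=1.026740  f(a)=+5.271e-02  f'(a)=-8.006e-01  a ← 61.701123 − (+5.271e-02/-8.006e-01) = 61.766963
iter 3: u=1.025645  f(a)=+8.999e-05  f'(a)=-7.978e-01  a ← 61.766963 − (+8.999e-05/-7.978e-01) = 61.767076
iter 4: u=1.025644  f(a)=+2.633e-10  f'(a)=-7.978e-01  a ← 61.767076 − (+2.633e-10/-7.978e-01) = 61.767076
iter 5: u=1.025644  f(a)=-2.842e-14  f'(a)=-7.978e-01  a ← 61.767076 − (-2.842e-14/-7.978e-01) = 61.767076
converged: |Δa| < 1e-12 after 5 iterations
sag = a·(cosh(S/(2a)) − 1) = 61.767076·(cosh(1.025644) − 1) = 35.437476
T_max/T_min = cosh(S/(2a)) = 1.573728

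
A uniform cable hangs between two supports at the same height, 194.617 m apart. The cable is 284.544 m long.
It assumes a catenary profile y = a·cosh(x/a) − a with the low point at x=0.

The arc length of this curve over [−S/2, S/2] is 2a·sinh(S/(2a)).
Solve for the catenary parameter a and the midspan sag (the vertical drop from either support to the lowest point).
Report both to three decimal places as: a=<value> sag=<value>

a=62.126 sag=93.119

seed: a₀ = √(S³/(24(L−S))) = √(194.617³/(24·89.927)) = 58.441383
iter 1: u=1.665062  f(a)=+1.332e+01  f'(a)=-4.020e+00  a ← 58.441383 − (+1.332e+01/-4.020e+00) = 61.755368
iter 2: u=1.575709  f(a)=+1.217e+00  f'(a)=-3.316e+00  a ← 61.755368 − (+1.217e+00/-3.316e+00) = 62.122419
iter 3: u=1.566399  f(a)=+1.242e-02  f'(a)=-3.249e+00  a ← 62.122419 − (+1.242e-02/-3.249e+00) = 62.126241
iter 4: u=1.566303  f(a)=+1.321e-06  f'(a)=-3.248e+00  a ← 62.126241 − (+1.321e-06/-3.248e+00) = 62.126242
iter 5: u=1.566303  f(a)=-5.684e-14  f'(a)=-3.248e+00  a ← 62.126242 − (-5.684e-14/-3.248e+00) = 62.126242
converged: |Δa| < 1e-12 after 5 iterations
sag = a·(cosh(S/(2a)) − 1) = 62.126242·(cosh(1.566303) − 1) = 93.118700
T_max/T_min = cosh(S/(2a)) = 2.498863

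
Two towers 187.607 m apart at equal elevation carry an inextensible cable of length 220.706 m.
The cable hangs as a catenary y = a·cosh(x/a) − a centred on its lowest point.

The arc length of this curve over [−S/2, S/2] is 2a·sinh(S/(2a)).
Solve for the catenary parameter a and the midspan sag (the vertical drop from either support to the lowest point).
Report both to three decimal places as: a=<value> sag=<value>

seed: a₀ = √(S³/(24(L−S))) = √(187.607³/(24·33.099)) = 91.171794
iter 1: u=1.028865  f(a)=+1.797e+00  f'(a)=-8.059e-01  a ← 91.171794 − (+1.797e+00/-8.059e-01) = 93.401192
iter 2: u=1.004307  f(a)=+6.801e-02  f'(a)=-7.459e-01  a ← 93.401192 − (+6.801e-02/-7.459e-01) = 93.492369
iter 3: u=1.003328  f(a)=+1.060e-04  f'(a)=-7.436e-01  a ← 93.492369 − (+1.060e-04/-7.436e-01) = 93.492512
iter 4: u=1.003326  f(a)=+2.580e-10  f'(a)=-7.436e-01  a ← 93.492512 − (+2.580e-10/-7.436e-01) = 93.492512
iter 5: u=1.003326  f(a)=-2.842e-14  f'(a)=-7.436e-01  a ← 93.492512 − (-2.842e-14/-7.436e-01) = 93.492512
converged: |Δa| < 1e-12 after 5 iterations
sag = a·(cosh(S/(2a)) − 1) = 93.492512·(cosh(1.003326) − 1) = 51.140245
T_max/T_min = cosh(S/(2a)) = 1.546998

a=93.493 sag=51.140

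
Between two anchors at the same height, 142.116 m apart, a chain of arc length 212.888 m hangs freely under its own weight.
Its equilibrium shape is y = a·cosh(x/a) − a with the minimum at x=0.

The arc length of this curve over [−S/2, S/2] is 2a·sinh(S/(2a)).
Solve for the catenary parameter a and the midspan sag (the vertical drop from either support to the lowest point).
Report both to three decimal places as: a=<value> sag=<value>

seed: a₀ = √(S³/(24(L−S))) = √(142.116³/(24·70.772)) = 41.108167
iter 1: u=1.728562  f(a)=+1.136e+01  f'(a)=-4.588e+00  a ← 41.108167 − (+1.136e+01/-4.588e+00) = 43.583563
iter 2: u=1.630385  f(a)=+1.107e+00  f'(a)=-3.734e+00  a ← 43.583563 − (+1.107e+00/-3.734e+00) = 43.879975
iter 3: u=1.619372  f(a)=+1.301e-02  f'(a)=-3.646e+00  a ← 43.879975 − (+1.301e-02/-3.646e+00) = 43.883544
iter 4: u=1.619240  f(a)=+1.847e-06  f'(a)=-3.645e+00  a ← 43.883544 − (+1.847e-06/-3.645e+00) = 43.883544
iter 5: u=1.619240  f(a)=+0.000e+00  f'(a)=-3.645e+00  a ← 43.883544 − (+0.000e+00/-3.645e+00) = 43.883544
converged: |Δa| < 1e-12 after 5 iterations
sag = a·(cosh(S/(2a)) − 1) = 43.883544·(cosh(1.619240) − 1) = 71.251553
T_max/T_min = cosh(S/(2a)) = 2.623651

a=43.884 sag=71.252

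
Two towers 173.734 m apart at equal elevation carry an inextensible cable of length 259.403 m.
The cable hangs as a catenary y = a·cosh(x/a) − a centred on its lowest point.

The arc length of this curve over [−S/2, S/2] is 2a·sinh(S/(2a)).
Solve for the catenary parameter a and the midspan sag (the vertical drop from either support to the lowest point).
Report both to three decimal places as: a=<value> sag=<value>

a=53.881 sag=86.567

seed: a₀ = √(S³/(24(L−S))) = √(173.734³/(24·85.669)) = 50.502137
iter 1: u=1.720066  f(a)=+1.360e+01  f'(a)=-4.509e+00  a ← 50.502137 − (+1.360e+01/-4.509e+00) = 53.519429
iter 2: u=1.623093  f(a)=+1.314e+00  f'(a)=-3.676e+00  a ← 53.519429 − (+1.314e+00/-3.676e+00) = 53.877037
iter 3: u=1.612320  f(a)=+1.517e-02  f'(a)=-3.591e+00  a ← 53.877037 − (+1.517e-02/-3.591e+00) = 53.881262
iter 4: u=1.612193  f(a)=+2.073e-06  f'(a)=-3.590e+00  a ← 53.881262 − (+2.073e-06/-3.590e+00) = 53.881263
iter 5: u=1.612193  f(a)=+5.684e-14  f'(a)=-3.590e+00  a ← 53.881263 − (+5.684e-14/-3.590e+00) = 53.881263
converged: |Δa| < 1e-12 after 5 iterations
sag = a·(cosh(S/(2a)) − 1) = 53.881263·(cosh(1.612193) − 1) = 86.566840
T_max/T_min = cosh(S/(2a)) = 2.606622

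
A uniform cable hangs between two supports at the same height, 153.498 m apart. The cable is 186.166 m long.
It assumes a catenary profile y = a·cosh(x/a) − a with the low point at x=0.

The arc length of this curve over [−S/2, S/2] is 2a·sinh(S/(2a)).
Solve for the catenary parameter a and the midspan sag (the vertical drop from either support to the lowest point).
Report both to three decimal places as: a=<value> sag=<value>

seed: a₀ = √(S³/(24(L−S))) = √(153.498³/(24·32.668)) = 67.918360
iter 1: u=1.130018  f(a)=+2.150e+00  f'(a)=-1.091e+00  a ← 67.918360 − (+2.150e+00/-1.091e+00) = 69.890117
iter 2: u=1.098138  f(a)=+9.719e-02  f'(a)=-9.940e-01  a ← 69.890117 − (+9.719e-02/-9.940e-01) = 69.987900
iter 3: u=1.096604  f(a)=+2.194e-04  f'(a)=-9.895e-01  a ← 69.987900 − (+2.194e-04/-9.895e-01) = 69.988122
iter 4: u=1.096600  f(a)=+1.123e-09  f'(a)=-9.895e-01  a ← 69.988122 − (+1.123e-09/-9.895e-01) = 69.988122
iter 5: u=1.096600  f(a)=-2.842e-14  f'(a)=-9.895e-01  a ← 69.988122 − (-2.842e-14/-9.895e-01) = 69.988122
converged: |Δa| < 1e-12 after 5 iterations
sag = a·(cosh(S/(2a)) − 1) = 69.988122·(cosh(1.096600) − 1) = 46.471236
T_max/T_min = cosh(S/(2a)) = 1.663987

a=69.988 sag=46.471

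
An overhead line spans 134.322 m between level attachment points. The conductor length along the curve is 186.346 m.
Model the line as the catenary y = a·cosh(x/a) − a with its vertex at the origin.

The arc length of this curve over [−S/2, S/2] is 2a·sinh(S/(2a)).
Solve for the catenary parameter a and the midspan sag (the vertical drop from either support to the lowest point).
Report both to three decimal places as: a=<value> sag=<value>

a=46.418 sag=57.677

seed: a₀ = √(S³/(24(L−S))) = √(134.322³/(24·52.024)) = 44.056829
iter 1: u=1.524417  f(a)=+6.390e+00  f'(a)=-2.958e+00  a ← 44.056829 − (+6.390e+00/-2.958e+00) = 46.217125
iter 2: u=1.453163  f(a)=+5.001e-01  f'(a)=-2.512e+00  a ← 46.217125 − (+5.001e-01/-2.512e+00) = 46.416233
iter 3: u=1.446929  f(a)=+3.637e-03  f'(a)=-2.475e+00  a ← 46.416233 − (+3.637e-03/-2.475e+00) = 46.417703
iter 4: u=1.446883  f(a)=+1.955e-07  f'(a)=-2.475e+00  a ← 46.417703 − (+1.955e-07/-2.475e+00) = 46.417703
iter 5: u=1.446883  f(a)=+2.842e-14  f'(a)=-2.475e+00  a ← 46.417703 − (+2.842e-14/-2.475e+00) = 46.417703
converged: |Δa| < 1e-12 after 5 iterations
sag = a·(cosh(S/(2a)) − 1) = 46.417703·(cosh(1.446883) − 1) = 57.677499
T_max/T_min = cosh(S/(2a)) = 2.242575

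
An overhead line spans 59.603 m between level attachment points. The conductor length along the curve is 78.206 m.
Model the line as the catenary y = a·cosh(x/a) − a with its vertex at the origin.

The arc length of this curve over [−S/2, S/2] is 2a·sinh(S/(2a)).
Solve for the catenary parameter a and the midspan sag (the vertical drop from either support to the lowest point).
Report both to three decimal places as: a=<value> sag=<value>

seed: a₀ = √(S³/(24(L−S))) = √(59.603³/(24·18.603)) = 21.777352
iter 1: u=1.368463  f(a)=+1.822e+00  f'(a)=-2.051e+00  a ← 21.777352 − (+1.822e+00/-2.051e+00) = 22.665691
iter 2: u=1.314829  f(a)=+1.174e-01  f'(a)=-1.794e+00  a ← 22.665691 − (+1.174e-01/-1.794e+00) = 22.731125
iter 3: u=1.311044  f(a)=+5.618e-04  f'(a)=-1.777e+00  a ← 22.731125 − (+5.618e-04/-1.777e+00) = 22.731442
iter 4: u=1.311026  f(a)=+1.300e-08  f'(a)=-1.777e+00  a ← 22.731442 − (+1.300e-08/-1.777e+00) = 22.731442
iter 5: u=1.311026  f(a)=+0.000e+00  f'(a)=-1.777e+00  a ← 22.731442 − (+0.000e+00/-1.777e+00) = 22.731442
converged: |Δa| < 1e-12 after 5 iterations
sag = a·(cosh(S/(2a)) − 1) = 22.731442·(cosh(1.311026) − 1) = 22.498671
T_max/T_min = cosh(S/(2a)) = 1.989760

a=22.731 sag=22.499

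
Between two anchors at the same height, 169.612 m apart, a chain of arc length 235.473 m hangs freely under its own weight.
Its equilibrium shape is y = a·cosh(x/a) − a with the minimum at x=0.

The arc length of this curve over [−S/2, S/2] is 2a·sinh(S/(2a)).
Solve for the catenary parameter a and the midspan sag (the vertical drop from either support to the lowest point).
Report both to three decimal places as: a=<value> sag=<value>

seed: a₀ = √(S³/(24(L−S))) = √(169.612³/(24·65.861)) = 55.560364
iter 1: u=1.526376  f(a)=+8.112e+00  f'(a)=-2.971e+00  a ← 55.560364 − (+8.112e+00/-2.971e+00) = 58.290591
iter 2: u=1.454883  f(a)=+6.363e-01  f'(a)=-2.522e+00  a ← 58.290591 − (+6.363e-01/-2.522e+00) = 58.542901
iter 3: u=1.448613  f(a)=+4.651e-03  f'(a)=-2.485e+00  a ← 58.542901 − (+4.651e-03/-2.485e+00) = 58.544773
iter 4: u=1.448567  f(a)=+2.525e-07  f'(a)=-2.485e+00  a ← 58.544773 − (+2.525e-07/-2.485e+00) = 58.544773
iter 5: u=1.448567  f(a)=+2.842e-14  f'(a)=-2.485e+00  a ← 58.544773 − (+2.842e-14/-2.485e+00) = 58.544773
converged: |Δa| < 1e-12 after 5 iterations
sag = a·(cosh(S/(2a)) − 1) = 58.544773·(cosh(1.448567) − 1) = 72.944291
T_max/T_min = cosh(S/(2a)) = 2.245957

a=58.545 sag=72.944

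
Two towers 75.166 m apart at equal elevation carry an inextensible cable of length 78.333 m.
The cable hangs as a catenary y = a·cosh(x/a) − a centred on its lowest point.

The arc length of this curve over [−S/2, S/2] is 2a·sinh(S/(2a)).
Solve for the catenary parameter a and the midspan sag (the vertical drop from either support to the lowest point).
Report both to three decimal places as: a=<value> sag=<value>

a=75.216 sag=9.586

seed: a₀ = √(S³/(24(L−S))) = √(75.166³/(24·3.167)) = 74.748504
iter 1: u=0.502793  f(a)=+4.027e-02  f'(a)=-8.690e-02  a ← 74.748504 − (+4.027e-02/-8.690e-02) = 75.211947
iter 2: u=0.499695  f(a)=+3.776e-04  f'(a)=-8.528e-02  a ← 75.211947 − (+3.776e-04/-8.528e-02) = 75.216375
iter 3: u=0.499665  f(a)=+3.390e-08  f'(a)=-8.526e-02  a ← 75.216375 − (+3.390e-08/-8.526e-02) = 75.216376
iter 4: u=0.499665  f(a)=-1.421e-14  f'(a)=-8.526e-02  a ← 75.216376 − (-1.421e-14/-8.526e-02) = 75.216376
converged: |Δa| < 1e-12 after 4 iterations
sag = a·(cosh(S/(2a)) − 1) = 75.216376·(cosh(0.499665) − 1) = 9.586442
T_max/T_min = cosh(S/(2a)) = 1.127452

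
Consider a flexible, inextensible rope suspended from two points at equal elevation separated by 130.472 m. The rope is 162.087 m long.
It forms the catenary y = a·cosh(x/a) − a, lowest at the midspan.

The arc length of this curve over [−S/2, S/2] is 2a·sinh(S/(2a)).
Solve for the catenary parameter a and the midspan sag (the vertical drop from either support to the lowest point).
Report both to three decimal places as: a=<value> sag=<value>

seed: a₀ = √(S³/(24(L−S))) = √(130.472³/(24·31.615)) = 54.103301
iter 1: u=1.205767  f(a)=+2.379e+00  f'(a)=-1.348e+00  a ← 54.103301 − (+2.379e+00/-1.348e+00) = 55.868868
iter 2: u=1.167663  f(a)=+1.214e-01  f'(a)=-1.213e+00  a ← 55.868868 − (+1.214e-01/-1.213e+00) = 55.968956
iter 3: u=1.165575  f(a)=+3.540e-04  f'(a)=-1.206e+00  a ← 55.968956 − (+3.540e-04/-1.206e+00) = 55.969249
iter 4: u=1.165569  f(a)=+3.027e-09  f'(a)=-1.206e+00  a ← 55.969249 − (+3.027e-09/-1.206e+00) = 55.969249
iter 5: u=1.165569  f(a)=+8.527e-14  f'(a)=-1.206e+00  a ← 55.969249 − (+8.527e-14/-1.206e+00) = 55.969249
converged: |Δa| < 1e-12 after 5 iterations
sag = a·(cosh(S/(2a)) − 1) = 55.969249·(cosh(1.165569) − 1) = 42.522404
T_max/T_min = cosh(S/(2a)) = 1.759746

a=55.969 sag=42.522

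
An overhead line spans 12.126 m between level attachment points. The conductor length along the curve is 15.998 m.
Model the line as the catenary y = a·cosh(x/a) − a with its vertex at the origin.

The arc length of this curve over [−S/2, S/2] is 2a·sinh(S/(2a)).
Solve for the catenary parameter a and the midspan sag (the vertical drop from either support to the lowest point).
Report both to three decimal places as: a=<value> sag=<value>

a=4.576 sag=4.639

seed: a₀ = √(S³/(24(L−S))) = √(12.126³/(24·3.872)) = 4.380292
iter 1: u=1.384154  f(a)=+3.883e-01  f'(a)=-2.131e+00  a ← 4.380292 − (+3.883e-01/-2.131e+00) = 4.562534
iter 2: u=1.328867  f(a)=+2.555e-02  f'(a)=-1.859e+00  a ← 4.562534 − (+2.555e-02/-1.859e+00) = 4.576278
iter 3: u=1.324876  f(a)=+1.278e-04  f'(a)=-1.840e+00  a ← 4.576278 − (+1.278e-04/-1.840e+00) = 4.576348
iter 4: u=1.324856  f(a)=+3.235e-09  f'(a)=-1.840e+00  a ← 4.576348 − (+3.235e-09/-1.840e+00) = 4.576348
iter 5: u=1.324856  f(a)=+0.000e+00  f'(a)=-1.840e+00  a ← 4.576348 − (+0.000e+00/-1.840e+00) = 4.576348
converged: |Δa| < 1e-12 after 5 iterations
sag = a·(cosh(S/(2a)) − 1) = 4.576348·(cosh(1.324856) − 1) = 4.639235
T_max/T_min = cosh(S/(2a)) = 2.013742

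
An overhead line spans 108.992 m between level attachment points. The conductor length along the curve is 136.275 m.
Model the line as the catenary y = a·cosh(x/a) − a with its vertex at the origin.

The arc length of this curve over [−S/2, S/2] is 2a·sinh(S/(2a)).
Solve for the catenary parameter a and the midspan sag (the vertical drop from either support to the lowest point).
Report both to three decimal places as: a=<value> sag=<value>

a=46.049 sag=36.190

seed: a₀ = √(S³/(24(L−S))) = √(108.992³/(24·27.283)) = 44.467248
iter 1: u=1.225531  f(a)=+2.124e+00  f'(a)=-1.422e+00  a ← 44.467248 − (+2.124e+00/-1.422e+00) = 45.961135
iter 2: u=1.185697  f(a)=+1.117e-01  f'(a)=-1.276e+00  a ← 45.961135 − (+1.117e-01/-1.276e+00) = 46.048713
iter 3: u=1.183442  f(a)=+3.471e-04  f'(a)=-1.268e+00  a ← 46.048713 − (+3.471e-04/-1.268e+00) = 46.048987
iter 4: u=1.183435  f(a)=+3.374e-09  f'(a)=-1.268e+00  a ← 46.048987 − (+3.374e-09/-1.268e+00) = 46.048987
iter 5: u=1.183435  f(a)=+0.000e+00  f'(a)=-1.268e+00  a ← 46.048987 − (+0.000e+00/-1.268e+00) = 46.048987
converged: |Δa| < 1e-12 after 5 iterations
sag = a·(cosh(S/(2a)) − 1) = 46.048987·(cosh(1.183435) − 1) = 36.189861
T_max/T_min = cosh(S/(2a)) = 1.785899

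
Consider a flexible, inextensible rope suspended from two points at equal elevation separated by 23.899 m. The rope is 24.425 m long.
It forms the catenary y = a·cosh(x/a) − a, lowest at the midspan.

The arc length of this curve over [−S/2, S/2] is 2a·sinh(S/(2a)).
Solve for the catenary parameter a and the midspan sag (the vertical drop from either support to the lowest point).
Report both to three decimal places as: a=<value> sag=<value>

seed: a₀ = √(S³/(24(L−S))) = √(23.899³/(24·0.526)) = 32.882975
iter 1: u=0.363395  f(a)=+3.484e-03  f'(a)=-3.242e-02  a ← 32.882975 − (+3.484e-03/-3.242e-02) = 32.990451
iter 2: u=0.362211  f(a)=+1.716e-05  f'(a)=-3.210e-02  a ← 32.990451 − (+1.716e-05/-3.210e-02) = 32.990985
iter 3: u=0.362205  f(a)=+4.205e-10  f'(a)=-3.210e-02  a ← 32.990985 − (+4.205e-10/-3.210e-02) = 32.990985
iter 4: u=0.362205  f(a)=+0.000e+00  f'(a)=-3.210e-02  a ← 32.990985 − (+0.000e+00/-3.210e-02) = 32.990985
converged: |Δa| < 1e-12 after 4 iterations
sag = a·(cosh(S/(2a)) − 1) = 32.990985·(cosh(0.362205) − 1) = 2.187847
T_max/T_min = cosh(S/(2a)) = 1.066317

a=32.991 sag=2.188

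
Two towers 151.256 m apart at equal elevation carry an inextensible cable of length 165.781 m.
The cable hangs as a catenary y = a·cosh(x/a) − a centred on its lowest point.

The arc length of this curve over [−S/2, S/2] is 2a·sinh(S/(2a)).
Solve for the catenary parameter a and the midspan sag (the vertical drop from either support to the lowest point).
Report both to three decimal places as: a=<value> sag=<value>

a=101.038 sag=29.651

seed: a₀ = √(S³/(24(L−S))) = √(151.256³/(24·14.525)) = 99.633463
iter 1: u=0.759062  f(a)=+4.242e-01  f'(a)=-3.087e-01  a ← 99.633463 − (+4.242e-01/-3.087e-01) = 101.007645
iter 2: u=0.748735  f(a)=+8.936e-03  f'(a)=-2.958e-01  a ← 101.007645 − (+8.936e-03/-2.958e-01) = 101.037852
iter 3: u=0.748512  f(a)=+4.155e-06  f'(a)=-2.956e-01  a ← 101.037852 − (+4.155e-06/-2.956e-01) = 101.037866
iter 4: u=0.748511  f(a)=+9.095e-13  f'(a)=-2.956e-01  a ← 101.037866 − (+9.095e-13/-2.956e-01) = 101.037866
converged: |Δa| < 1e-12 after 4 iterations
sag = a·(cosh(S/(2a)) − 1) = 101.037866·(cosh(0.748511) − 1) = 29.650639
T_max/T_min = cosh(S/(2a)) = 1.293461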